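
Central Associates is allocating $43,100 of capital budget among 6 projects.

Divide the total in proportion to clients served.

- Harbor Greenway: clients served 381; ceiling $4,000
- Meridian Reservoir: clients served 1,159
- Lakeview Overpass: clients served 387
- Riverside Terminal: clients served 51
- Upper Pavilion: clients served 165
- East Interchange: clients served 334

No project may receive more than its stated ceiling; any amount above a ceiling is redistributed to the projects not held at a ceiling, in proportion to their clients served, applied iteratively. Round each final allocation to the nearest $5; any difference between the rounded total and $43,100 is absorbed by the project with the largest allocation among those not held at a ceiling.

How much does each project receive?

Harbor Greenway: $4,000 | Meridian Reservoir: $21,620 | Lakeview Overpass: $7,220 | Riverside Terminal: $950 | Upper Pavilion: $3,080 | East Interchange: $6,230

Clients served total: 2,477.
Pro-rata shares before constraints: Harbor Greenway 6,629.43; Meridian Reservoir 20,166.69; Lakeview Overpass 6,733.83; Riverside Terminal 887.40; Upper Pavilion 2,871.01; East Interchange 5,811.63.
Cap binds for Harbor Greenway ($4,000); balance $39,100 reallocated over remaining clients served 2,096.
Remaining shares: Meridian Reservoir 21,620.66 → $21,620; Lakeview Overpass 7,219.32 → $7,220; Riverside Terminal 951.38 → $950; Upper Pavilion 3,078.01 → $3,080; East Interchange 6,230.63 → $6,230.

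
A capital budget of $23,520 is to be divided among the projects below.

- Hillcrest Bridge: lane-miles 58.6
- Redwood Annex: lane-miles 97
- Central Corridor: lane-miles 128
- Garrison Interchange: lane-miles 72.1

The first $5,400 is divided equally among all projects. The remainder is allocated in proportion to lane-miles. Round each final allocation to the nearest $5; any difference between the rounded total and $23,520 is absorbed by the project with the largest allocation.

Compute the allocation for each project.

Hillcrest Bridge: $4,335 | Redwood Annex: $6,290 | Central Corridor: $7,870 | Garrison Interchange: $5,025

First tranche $5,400 split equally: $1,350 each.
Remainder $18,120 by lane-miles (total 355.7): Hillcrest Bridge 2,985.19 → $2,985; Redwood Annex 4,941.36 → $4,940; Central Corridor 6,520.55 → $6,520; Garrison Interchange 3,672.90 → $3,675.
Totals: Hillcrest Bridge $1,350 + $2,985 = $4,335; Redwood Annex $1,350 + $4,940 = $6,290; Central Corridor $1,350 + $6,520 = $7,870; Garrison Interchange $1,350 + $3,675 = $5,025.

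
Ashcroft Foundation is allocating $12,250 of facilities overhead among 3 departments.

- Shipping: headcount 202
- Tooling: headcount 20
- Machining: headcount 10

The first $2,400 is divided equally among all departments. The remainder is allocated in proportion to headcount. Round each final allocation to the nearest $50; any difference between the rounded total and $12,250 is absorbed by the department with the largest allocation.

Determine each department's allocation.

Shipping: $9,400 · Tooling: $1,650 · Machining: $1,200

Equal tier: $2,400 ÷ 3 = $800 apiece.
Remainder $9,850 by headcount (total 232): Shipping 8,576.29 → $8,600; Tooling 849.14 → $850; Machining 424.57 → $400.
Totals: Shipping $800 + $8,600 = $9,400; Tooling $800 + $850 = $1,650; Machining $800 + $400 = $1,200.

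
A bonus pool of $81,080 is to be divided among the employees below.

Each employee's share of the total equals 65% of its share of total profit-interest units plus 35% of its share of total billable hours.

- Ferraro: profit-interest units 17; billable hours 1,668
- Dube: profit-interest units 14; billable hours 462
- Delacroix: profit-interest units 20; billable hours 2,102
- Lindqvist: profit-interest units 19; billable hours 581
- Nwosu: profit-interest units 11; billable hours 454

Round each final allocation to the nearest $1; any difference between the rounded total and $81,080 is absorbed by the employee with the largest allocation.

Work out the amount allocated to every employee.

Profit-interest units total 81; billable hours total 5,267.
Combined weights (65% profit-interest units + 35% billable hours): Ferraro 0.2473; Dube 0.1430; Delacroix 0.3002; Lindqvist 0.1911; Nwosu 0.1184.
Proportional shares: Ferraro 20,047.91; Dube 11,598.19; Delacroix 24,338.18; Lindqvist 15,492.56; Nwosu 9,603.16.
At nearest $1: Ferraro $20,048; Dube $11,598; Delacroix $24,338; Lindqvist $15,493; Nwosu $9,603. Sum = $81,080.
Rounded total matches; no reconciliation needed.

Ferraro: $20,048 | Dube: $11,598 | Delacroix: $24,338 | Lindqvist: $15,493 | Nwosu: $9,603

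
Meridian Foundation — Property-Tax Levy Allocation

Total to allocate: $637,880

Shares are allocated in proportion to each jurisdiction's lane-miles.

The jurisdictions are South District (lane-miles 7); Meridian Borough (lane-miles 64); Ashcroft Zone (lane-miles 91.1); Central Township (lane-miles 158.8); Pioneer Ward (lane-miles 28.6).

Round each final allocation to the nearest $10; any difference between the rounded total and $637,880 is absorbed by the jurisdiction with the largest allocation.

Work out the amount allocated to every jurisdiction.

South District: $12,780 | Meridian Borough: $116,810 | Ashcroft Zone: $166,270 | Central Township: $289,820 | Pioneer Ward: $52,200

Lane-miles total: 349.5.
Raw shares: South District 7/349.5 × $637,880 = 12,775.85; Meridian Borough 64/349.5 × $637,880 = 116,807.78; Ashcroft Zone 91.1/349.5 × $637,880 = 166,268.58; Central Township 158.8/349.5 × $637,880 = 289,829.31; Pioneer Ward 28.6/349.5 × $637,880 = 52,198.48.
After rounding ($10): South District $12,780; Meridian Borough $116,810; Ashcroft Zone $166,270; Central Township $289,830; Pioneer Ward $52,200. Sum = $637,890.
Difference $637,880 − $637,890 = −$10 applied to largest allocation (Central Township): Central Township becomes $289,820.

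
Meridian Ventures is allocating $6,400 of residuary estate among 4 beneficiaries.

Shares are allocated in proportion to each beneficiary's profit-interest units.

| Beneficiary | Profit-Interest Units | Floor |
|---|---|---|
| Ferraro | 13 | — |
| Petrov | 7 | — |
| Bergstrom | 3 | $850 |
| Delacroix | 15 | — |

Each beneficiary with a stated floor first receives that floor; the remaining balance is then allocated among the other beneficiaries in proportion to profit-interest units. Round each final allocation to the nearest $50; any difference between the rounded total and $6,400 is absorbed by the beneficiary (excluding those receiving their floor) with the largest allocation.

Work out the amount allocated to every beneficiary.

Guaranteed amounts: Bergstrom $850. Balance $5,550.
Balance split over remaining profit-interest units 35: Ferraro 2,061.43 → $2,050; Petrov 1,110.00 → $1,100; Delacroix 2,378.57 → $2,400.

Ferraro: $2,050; Petrov: $1,100; Bergstrom: $850; Delacroix: $2,400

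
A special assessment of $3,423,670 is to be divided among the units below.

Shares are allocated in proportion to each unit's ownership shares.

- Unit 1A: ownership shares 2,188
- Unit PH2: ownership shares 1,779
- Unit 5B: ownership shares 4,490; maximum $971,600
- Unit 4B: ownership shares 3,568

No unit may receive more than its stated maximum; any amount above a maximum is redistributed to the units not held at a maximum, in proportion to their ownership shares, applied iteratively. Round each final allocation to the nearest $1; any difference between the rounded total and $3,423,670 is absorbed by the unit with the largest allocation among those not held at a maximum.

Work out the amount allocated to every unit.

Unit 1A: $712,028 · Unit PH2: $578,929 · Unit 5B: $971,600 · Unit 4B: $1,161,113

Combined ownership shares = 12,025.
Unconstrained shares: Unit 1A 622,951.35; Unit PH2 506,503.86; Unit 5B 1,278,359.94; Unit 4B 1,015,854.85.
Cap binds for Unit 5B ($971,600); balance $2,452,070 reallocated over remaining ownership shares 7,535.
Remaining shares: Unit 1A 712,027.76 → $712,028; Unit PH2 578,929.33 → $578,929; Unit 4B 1,161,112.91 → $1,161,113.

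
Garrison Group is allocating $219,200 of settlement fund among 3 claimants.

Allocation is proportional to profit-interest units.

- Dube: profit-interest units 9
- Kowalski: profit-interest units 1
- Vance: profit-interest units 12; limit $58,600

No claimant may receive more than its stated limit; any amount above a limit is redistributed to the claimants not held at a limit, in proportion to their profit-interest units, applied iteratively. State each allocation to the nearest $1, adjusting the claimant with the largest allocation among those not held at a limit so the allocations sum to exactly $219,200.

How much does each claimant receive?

Profit-interest units total: 22.
Pro-rata shares before constraints: Dube 89,672.73; Kowalski 9,963.64; Vance 119,563.64.
Capped: Vance ($58,600); residual $160,600 reallocated over remaining profit-interest units 10.
Redistributed shares: Dube 144,540.00 → $144,540; Kowalski 16,060.00 → $16,060.

Dube: $144,540; Kowalski: $16,060; Vance: $58,600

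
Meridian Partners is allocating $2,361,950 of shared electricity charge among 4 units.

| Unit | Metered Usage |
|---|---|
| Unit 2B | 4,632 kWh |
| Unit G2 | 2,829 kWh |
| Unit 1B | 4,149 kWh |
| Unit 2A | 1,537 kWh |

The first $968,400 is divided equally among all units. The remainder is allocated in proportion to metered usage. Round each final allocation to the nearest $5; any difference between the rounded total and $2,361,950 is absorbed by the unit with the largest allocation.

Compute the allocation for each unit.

Equal tier: $968,400 ÷ 4 = $242,100 apiece.
Remainder $1,393,550 by metered usage (total 13,147): Unit 2B 490,980.73 → $490,980; Unit G2 299,867.11 → $299,865; Unit 1B 439,783.90 → $439,785; Unit 2A 162,918.26 → $162,920.
Totals: Unit 2B $242,100 + $490,980 = $733,080; Unit G2 $242,100 + $299,865 = $541,965; Unit 1B $242,100 + $439,785 = $681,885; Unit 2A $242,100 + $162,920 = $405,020.

Unit 2B: $733,080 · Unit G2: $541,965 · Unit 1B: $681,885 · Unit 2A: $405,020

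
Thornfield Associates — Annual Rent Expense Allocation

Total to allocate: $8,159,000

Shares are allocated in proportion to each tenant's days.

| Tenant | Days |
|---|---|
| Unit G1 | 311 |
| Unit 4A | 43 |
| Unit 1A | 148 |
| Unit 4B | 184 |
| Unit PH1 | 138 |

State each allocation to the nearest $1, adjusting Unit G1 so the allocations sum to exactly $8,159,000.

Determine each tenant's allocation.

Unit G1: $3,079,429; Unit 4A: $425,773; Unit 1A: $1,465,451; Unit 4B: $1,821,913; Unit PH1: $1,366,434

Sum of days: 824.
Unrounded shares: Unit G1 311/824 × $8,159,000 = 3,079,428.40; Unit 4A 43/824 × $8,159,000 = 425,773.06; Unit 1A 148/824 × $8,159,000 = 1,465,451.46; Unit 4B 184/824 × $8,159,000 = 1,821,912.62; Unit PH1 138/824 × $8,159,000 = 1,366,434.47.
Rounded to nearest $1: Unit G1 $3,079,428; Unit 4A $425,773; Unit 1A $1,465,451; Unit 4B $1,821,913; Unit PH1 $1,366,434. Sum = $8,158,999.
Difference $8,159,000 − $8,158,999 = +$1 applied to Unit G1: Unit G1 becomes $3,079,429.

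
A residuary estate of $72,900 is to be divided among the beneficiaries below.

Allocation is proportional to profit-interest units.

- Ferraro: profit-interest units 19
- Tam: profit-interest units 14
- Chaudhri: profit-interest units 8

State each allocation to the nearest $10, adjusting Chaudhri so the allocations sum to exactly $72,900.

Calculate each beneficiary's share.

Total profit-interest units = 41.
Pro-rata amounts: Ferraro 19/41 × $72,900 = 33,782.93; Tam 14/41 × $72,900 = 24,892.68; Chaudhri 8/41 × $72,900 = 14,224.39.
After rounding ($10): Ferraro $33,780; Tam $24,890; Chaudhri $14,220. Sum = $72,890.
Difference $72,900 − $72,890 = +$10 applied to Chaudhri: Chaudhri becomes $14,230.

Ferraro: $33,780 | Tam: $24,890 | Chaudhri: $14,230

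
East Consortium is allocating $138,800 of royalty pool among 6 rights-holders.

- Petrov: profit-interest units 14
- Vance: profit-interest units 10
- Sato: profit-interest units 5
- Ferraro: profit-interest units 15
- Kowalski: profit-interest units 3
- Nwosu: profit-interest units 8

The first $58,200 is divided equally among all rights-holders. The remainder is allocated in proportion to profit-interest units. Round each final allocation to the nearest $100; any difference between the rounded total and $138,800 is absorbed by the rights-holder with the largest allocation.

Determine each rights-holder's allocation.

Equal tier: $58,200 ÷ 6 = $9,700 apiece.
Remainder $80,600 by profit-interest units (total 55): Petrov 20,516.36 → $20,500; Vance 14,654.55 → $14,700; Sato 7,327.27 → $7,300; Ferraro 21,981.82 → $22,000; Kowalski 4,396.36 → $4,400; Nwosu 11,723.64 → $11,700.
Totals: Petrov $9,700 + $20,500 = $30,200; Vance $9,700 + $14,700 = $24,400; Sato $9,700 + $7,300 = $17,000; Ferraro $9,700 + $22,000 = $31,700; Kowalski $9,700 + $4,400 = $14,100; Nwosu $9,700 + $11,700 = $21,400.

Petrov: $30,200 · Vance: $24,400 · Sato: $17,000 · Ferraro: $31,700 · Kowalski: $14,100 · Nwosu: $21,400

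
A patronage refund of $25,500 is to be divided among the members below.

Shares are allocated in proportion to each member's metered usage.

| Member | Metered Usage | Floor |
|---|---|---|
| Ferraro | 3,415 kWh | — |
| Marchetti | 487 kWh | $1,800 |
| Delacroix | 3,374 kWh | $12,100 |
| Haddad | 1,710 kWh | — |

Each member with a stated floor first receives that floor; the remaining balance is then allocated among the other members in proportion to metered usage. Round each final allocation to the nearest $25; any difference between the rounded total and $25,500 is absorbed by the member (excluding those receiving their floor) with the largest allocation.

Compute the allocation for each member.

Guaranteed amounts: Marchetti $1,800; Delacroix $12,100. Remaining pool $11,600.
Remaining pool split over remaining metered usage 5,125: Ferraro 7,729.56 → $7,725; Haddad 3,870.44 → $3,875.

Ferraro: $7,725 | Marchetti: $1,800 | Delacroix: $12,100 | Haddad: $3,875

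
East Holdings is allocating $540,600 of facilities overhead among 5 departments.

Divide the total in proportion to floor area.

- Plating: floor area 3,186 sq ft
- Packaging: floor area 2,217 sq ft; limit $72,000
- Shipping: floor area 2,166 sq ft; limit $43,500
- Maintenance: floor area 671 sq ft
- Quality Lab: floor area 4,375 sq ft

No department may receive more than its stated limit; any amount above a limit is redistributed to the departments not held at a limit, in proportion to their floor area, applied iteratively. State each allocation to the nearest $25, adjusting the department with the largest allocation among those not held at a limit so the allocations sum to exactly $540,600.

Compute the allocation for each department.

Sum of floor area: 12,615.
Proportional shares (ignoring caps): Plating 136,532.03; Packaging 95,006.75; Shipping 92,821.21; Maintenance 28,754.86; Quality Lab 187,485.14.
Held at cap: Packaging ($72,000), Shipping ($43,500); residual $425,100 reallocated over remaining floor area 8,232.
Remaining shares: Plating 164,524.85 → $164,525; Maintenance 34,650.40 → $34,650; Quality Lab 225,924.74 → $225,925.

Plating: $164,525 · Packaging: $72,000 · Shipping: $43,500 · Maintenance: $34,650 · Quality Lab: $225,925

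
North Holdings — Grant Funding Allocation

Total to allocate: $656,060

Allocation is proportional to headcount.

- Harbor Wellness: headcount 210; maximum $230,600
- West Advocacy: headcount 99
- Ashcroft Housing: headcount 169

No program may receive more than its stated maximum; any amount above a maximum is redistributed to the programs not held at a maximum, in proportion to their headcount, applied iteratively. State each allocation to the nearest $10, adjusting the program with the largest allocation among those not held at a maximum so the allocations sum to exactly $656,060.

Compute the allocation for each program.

Combined headcount = 478.
Unconstrained shares: Harbor Wellness 288,227.20; West Advocacy 135,878.54; Ashcroft Housing 231,954.27.
Capped: Harbor Wellness ($230,600); residual $425,460 reallocated over remaining headcount 268.
Shares after redistribution: West Advocacy 157,166.19 → $157,170; Ashcroft Housing 268,293.81 → $268,290.

Harbor Wellness: $230,600; West Advocacy: $157,170; Ashcroft Housing: $268,290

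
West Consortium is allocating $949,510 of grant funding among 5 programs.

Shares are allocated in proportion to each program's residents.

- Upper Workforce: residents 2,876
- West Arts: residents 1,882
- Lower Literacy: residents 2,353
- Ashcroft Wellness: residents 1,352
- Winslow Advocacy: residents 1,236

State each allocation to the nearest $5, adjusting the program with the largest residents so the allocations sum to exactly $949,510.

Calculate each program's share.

Total residents = 9,699.
Unrounded shares: Upper Workforce 2,876/9,699 × $949,510 = 281,553.85; West Arts 1,882/9,699 × $949,510 = 184,243.51; Lower Literacy 2,353/9,699 × $949,510 = 230,353.34; Ashcroft Wellness 1,352/9,699 × $949,510 = 132,357.72; Winslow Advocacy 1,236/9,699 × $949,510 = 121,001.58.
After rounding ($5): Upper Workforce $281,555; West Arts $184,245; Lower Literacy $230,355; Ashcroft Wellness $132,360; Winslow Advocacy $121,000. Sum = $949,515.
Difference $949,510 − $949,515 = −$5 applied to largest residents (Upper Workforce): Upper Workforce becomes $281,550.

Upper Workforce: $281,550 | West Arts: $184,245 | Lower Literacy: $230,355 | Ashcroft Wellness: $132,360 | Winslow Advocacy: $121,000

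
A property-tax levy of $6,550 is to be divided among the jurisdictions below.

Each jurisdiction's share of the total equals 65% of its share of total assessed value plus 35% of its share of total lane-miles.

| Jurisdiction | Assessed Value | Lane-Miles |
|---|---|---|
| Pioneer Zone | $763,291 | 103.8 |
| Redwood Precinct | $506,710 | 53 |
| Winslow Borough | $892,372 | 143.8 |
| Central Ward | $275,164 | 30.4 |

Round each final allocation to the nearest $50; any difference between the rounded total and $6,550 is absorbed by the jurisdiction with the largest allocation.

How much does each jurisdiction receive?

Assessed value total 2,437,537; lane-miles total 331.
Combined weights (65% assessed value + 35% lane-miles): Pioneer Zone 0.3133; Redwood Precinct 0.1912; Winslow Borough 0.3900; Central Ward 0.1055.
Proportional shares: Pioneer Zone 2,052.11; Redwood Precinct 1,252.12; Winslow Borough 2,554.61; Central Ward 691.16.
Rounded to nearest $50: Pioneer Zone $2,050; Redwood Precinct $1,250; Winslow Borough $2,550; Central Ward $700. Sum = $6,550.
Rounded total matches; no reconciliation needed.

Pioneer Zone: $2,050 | Redwood Precinct: $1,250 | Winslow Borough: $2,550 | Central Ward: $700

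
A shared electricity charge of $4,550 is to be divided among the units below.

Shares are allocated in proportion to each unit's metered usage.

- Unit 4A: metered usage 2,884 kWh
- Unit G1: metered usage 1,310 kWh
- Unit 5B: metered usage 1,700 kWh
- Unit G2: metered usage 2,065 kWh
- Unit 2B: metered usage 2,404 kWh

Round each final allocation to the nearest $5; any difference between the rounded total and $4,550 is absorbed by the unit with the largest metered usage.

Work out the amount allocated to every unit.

Unit 4A: $1,270 | Unit G1: $575 | Unit 5B: $745 | Unit G2: $905 | Unit 2B: $1,055

Total metered usage = 10,363.
Pro-rata amounts: Unit 4A 2,884/10,363 × $4,550 = 1,266.25; Unit G1 1,310/10,363 × $4,550 = 575.17; Unit 5B 1,700/10,363 × $4,550 = 746.41; Unit G2 2,065/10,363 × $4,550 = 906.66; Unit 2B 2,404/10,363 × $4,550 = 1,055.51.
Rounded to nearest $5: Unit 4A $1,265; Unit G1 $575; Unit 5B $745; Unit G2 $905; Unit 2B $1,055. Sum = $4,545.
Difference $4,550 − $4,545 = +$5 applied to largest metered usage (Unit 4A): Unit 4A becomes $1,270.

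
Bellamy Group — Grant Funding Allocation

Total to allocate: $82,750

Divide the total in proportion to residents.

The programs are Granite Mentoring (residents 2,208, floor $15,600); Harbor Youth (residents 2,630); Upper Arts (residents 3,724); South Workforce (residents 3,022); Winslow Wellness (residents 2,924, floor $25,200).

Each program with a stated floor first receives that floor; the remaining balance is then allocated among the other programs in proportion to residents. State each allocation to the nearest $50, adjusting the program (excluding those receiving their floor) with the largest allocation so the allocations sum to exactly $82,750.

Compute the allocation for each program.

Granite Mentoring: $15,600; Harbor Youth: $11,750; Upper Arts: $16,700; South Workforce: $13,500; Winslow Wellness: $25,200

Guaranteed amounts: Granite Mentoring $15,600; Winslow Wellness $25,200. Balance $41,950.
Balance split over remaining residents 9,376: Harbor Youth 11,767.12 → $11,750; Upper Arts 16,661.88 → $16,650; South Workforce 13,521.00 → $13,500.
Rounding difference +$50 applied to Upper Arts → $16,700.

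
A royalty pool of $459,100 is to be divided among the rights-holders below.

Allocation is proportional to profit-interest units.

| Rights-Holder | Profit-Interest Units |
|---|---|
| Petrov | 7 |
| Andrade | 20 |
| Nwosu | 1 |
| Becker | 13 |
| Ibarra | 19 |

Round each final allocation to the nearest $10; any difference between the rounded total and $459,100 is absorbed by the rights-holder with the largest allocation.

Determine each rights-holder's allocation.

Profit-interest units total: 60.
Proportional shares: Petrov 7/60 × $459,100 = 53,561.67; Andrade 20/60 × $459,100 = 153,033.33; Nwosu 1/60 × $459,100 = 7,651.67; Becker 13/60 × $459,100 = 99,471.67; Ibarra 19/60 × $459,100 = 145,381.67.
After rounding ($10): Petrov $53,560; Andrade $153,030; Nwosu $7,650; Becker $99,470; Ibarra $145,380. Sum = $459,090.
Difference $459,100 − $459,090 = +$10 applied to largest allocation (Andrade): Andrade becomes $153,040.

Petrov: $53,560 | Andrade: $153,040 | Nwosu: $7,650 | Becker: $99,470 | Ibarra: $145,380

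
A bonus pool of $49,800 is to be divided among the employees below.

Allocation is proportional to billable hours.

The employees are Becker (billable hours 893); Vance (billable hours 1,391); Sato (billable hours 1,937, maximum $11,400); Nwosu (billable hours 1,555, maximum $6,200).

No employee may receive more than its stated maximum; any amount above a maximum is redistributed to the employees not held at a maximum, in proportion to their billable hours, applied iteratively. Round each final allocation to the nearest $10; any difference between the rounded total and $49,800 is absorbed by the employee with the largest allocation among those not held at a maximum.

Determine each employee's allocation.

Total billable hours = 5,776.
Proportional shares (ignoring caps): Becker 7,699.34; Vance 11,993.04; Sato 16,700.59; Nwosu 13,407.03.
Capped: Sato ($11,400), Nwosu ($6,200); remaining pool $32,200 reallocated over remaining billable hours 2,284.
Shares after redistribution: Becker 12,589.58 → $12,590; Vance 19,610.42 → $19,610.

Becker: $12,590; Vance: $19,610; Sato: $11,400; Nwosu: $6,200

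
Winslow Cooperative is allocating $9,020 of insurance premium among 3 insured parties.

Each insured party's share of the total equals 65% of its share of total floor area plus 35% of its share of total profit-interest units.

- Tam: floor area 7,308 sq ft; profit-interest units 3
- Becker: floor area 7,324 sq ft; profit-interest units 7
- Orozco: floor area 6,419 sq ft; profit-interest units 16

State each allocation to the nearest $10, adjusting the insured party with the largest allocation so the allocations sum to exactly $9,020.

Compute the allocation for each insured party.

Totals — floor area 21,051, profit-interest units 26.
Combined weights (65% floor area + 35% profit-interest units): Tam 0.2660; Becker 0.3204; Orozco 0.4136.
Unrounded shares: Tam 2,399.65; Becker 2,889.80; Orozco 3,730.55.
At nearest $10: Tam $2,400; Becker $2,890; Orozco $3,730. Sum = $9,020.
Sum already equals the total — no adjustment.

Tam: $2,400 · Becker: $2,890 · Orozco: $3,730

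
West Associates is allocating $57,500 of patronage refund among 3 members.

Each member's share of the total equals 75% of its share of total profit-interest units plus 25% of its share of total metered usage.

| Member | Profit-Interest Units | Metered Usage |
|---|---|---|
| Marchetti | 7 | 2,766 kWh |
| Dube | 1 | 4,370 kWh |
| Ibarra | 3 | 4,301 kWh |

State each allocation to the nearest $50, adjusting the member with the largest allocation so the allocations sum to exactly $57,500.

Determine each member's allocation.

Totals — profit-interest units 11, metered usage 11,437.
Blended shares (75% profit-interest units + 25% metered usage): Marchetti 0.5377; Dube 0.1637; Ibarra 0.2986.
Pro-rata amounts: Marchetti 30,919.73; Dube 9,413.04; Ibarra 17,167.23.
After rounding ($50): Marchetti $30,900; Dube $9,400; Ibarra $17,150. Sum = $57,450.
Difference $57,500 − $57,450 = +$50 applied to largest allocation (Marchetti): Marchetti becomes $30,950.

Marchetti: $30,950 | Dube: $9,400 | Ibarra: $17,150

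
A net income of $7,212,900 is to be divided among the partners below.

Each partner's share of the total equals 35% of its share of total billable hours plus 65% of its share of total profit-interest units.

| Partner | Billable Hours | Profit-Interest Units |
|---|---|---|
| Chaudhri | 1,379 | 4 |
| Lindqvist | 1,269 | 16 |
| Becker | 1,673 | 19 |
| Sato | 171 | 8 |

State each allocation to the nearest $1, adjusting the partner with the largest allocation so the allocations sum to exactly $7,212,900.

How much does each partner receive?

Chaudhri: $1,174,013 · Lindqvist: $2,309,227 · Becker: $2,835,535 · Sato: $894,125

Billable hours total 4,492; profit-interest units total 47.
Combined weights (35% billable hours + 65% profit-interest units): Chaudhri 0.1628; Lindqvist 0.3202; Becker 0.3931; Sato 0.1240.
Pro-rata amounts: Chaudhri 1,174,012.87; Lindqvist 2,309,227.06; Becker 2,835,534.67; Sato 894,125.40.
Rounded to nearest $1: Chaudhri $1,174,013; Lindqvist $2,309,227; Becker $2,835,535; Sato $894,125. Sum = $7,212,900.
No rounding difference to absorb.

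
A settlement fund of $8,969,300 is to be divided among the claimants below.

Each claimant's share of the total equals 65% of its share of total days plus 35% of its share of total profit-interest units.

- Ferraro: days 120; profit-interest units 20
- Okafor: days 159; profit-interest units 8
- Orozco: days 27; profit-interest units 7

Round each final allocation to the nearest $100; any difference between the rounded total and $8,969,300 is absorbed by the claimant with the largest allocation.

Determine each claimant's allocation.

Ferraro: $4,080,100 | Okafor: $3,746,900 | Orozco: $1,142,300

Totals — days 306, profit-interest units 35.
Combined weights (65% days + 35% profit-interest units): Ferraro 0.4549; Okafor 0.4177; Orozco 0.1274.
Proportional shares: Ferraro 4,080,152.16; Okafor 3,746,881.11; Orozco 1,142,266.74.
At nearest $100: Ferraro $4,080,200; Okafor $3,746,900; Orozco $1,142,300. Sum = $8,969,400.
Difference $8,969,300 − $8,969,400 = −$100 applied to largest allocation (Ferraro): Ferraro becomes $4,080,100.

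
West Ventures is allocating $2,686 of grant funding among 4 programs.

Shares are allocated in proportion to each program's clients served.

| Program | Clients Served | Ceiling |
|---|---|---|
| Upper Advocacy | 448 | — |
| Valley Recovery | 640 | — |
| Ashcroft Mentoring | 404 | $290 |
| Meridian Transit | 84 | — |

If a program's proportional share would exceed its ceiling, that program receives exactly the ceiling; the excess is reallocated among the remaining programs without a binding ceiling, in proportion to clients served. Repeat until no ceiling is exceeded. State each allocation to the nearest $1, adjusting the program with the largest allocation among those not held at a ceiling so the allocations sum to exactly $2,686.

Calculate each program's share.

Combined clients served = 1,576.
Unconstrained shares: Upper Advocacy 763.53; Valley Recovery 1,090.76; Ashcroft Mentoring 688.54; Meridian Transit 143.16.
Held at cap: Ashcroft Mentoring ($290); balance $2,396 reallocated over remaining clients served 1,172.
Remaining shares: Upper Advocacy 915.88 → $916; Valley Recovery 1,308.40 → $1,308; Meridian Transit 171.73 → $172.

Upper Advocacy: $916 | Valley Recovery: $1,308 | Ashcroft Mentoring: $290 | Meridian Transit: $172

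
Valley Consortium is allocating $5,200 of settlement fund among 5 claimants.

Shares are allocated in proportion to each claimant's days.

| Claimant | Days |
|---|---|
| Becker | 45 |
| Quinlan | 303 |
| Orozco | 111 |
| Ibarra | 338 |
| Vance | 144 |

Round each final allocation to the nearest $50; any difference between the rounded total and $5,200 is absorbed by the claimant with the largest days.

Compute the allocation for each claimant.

Sum of days: 45 + 303 + 111 + 338 + 144 = 941.
Pro-rata amounts: Becker 248.67; Quinlan 1,674.39; Orozco 613.39; Ibarra 1,867.80; Vance 795.75.
Rounded to nearest $50: Becker $250; Quinlan $1,650; Orozco $600; Ibarra $1,850; Vance $800. Sum = $5,150.
Difference $5,200 − $5,150 = +$50 applied to largest days (Ibarra): Ibarra becomes $1,900.

Becker: $250 · Quinlan: $1,650 · Orozco: $600 · Ibarra: $1,900 · Vance: $800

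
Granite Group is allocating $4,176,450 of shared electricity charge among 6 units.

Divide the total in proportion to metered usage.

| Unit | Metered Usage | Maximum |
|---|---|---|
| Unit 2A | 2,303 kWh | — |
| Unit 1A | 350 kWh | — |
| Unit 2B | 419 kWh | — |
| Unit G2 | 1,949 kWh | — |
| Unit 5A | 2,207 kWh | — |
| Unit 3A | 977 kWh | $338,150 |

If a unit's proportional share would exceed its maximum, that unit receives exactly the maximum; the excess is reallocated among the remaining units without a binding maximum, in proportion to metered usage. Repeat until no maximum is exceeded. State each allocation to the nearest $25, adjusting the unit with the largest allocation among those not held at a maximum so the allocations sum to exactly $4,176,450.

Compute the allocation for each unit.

Total metered usage = 8,205.
Pro-rata shares before constraints: Unit 2A 1,172,256.47; Unit 1A 178,154.48; Unit 2B 213,276.36; Unit G2 992,065.94; Unit 5A 1,123,391.24; Unit 3A 497,305.50.
Capped: Unit 3A ($338,150); residual $3,838,300 reallocated over remaining metered usage 7,228.
Remaining shares: Unit 2A 1,222,966.92 → $1,222,975; Unit 1A 185,861.23 → $185,850; Unit 2B 222,502.45 → $222,500; Unit G2 1,034,981.56 → $1,034,975; Unit 5A 1,171,987.84 → $1,172,000.

Unit 2A: $1,222,975 | Unit 1A: $185,850 | Unit 2B: $222,500 | Unit G2: $1,034,975 | Unit 5A: $1,172,000 | Unit 3A: $338,150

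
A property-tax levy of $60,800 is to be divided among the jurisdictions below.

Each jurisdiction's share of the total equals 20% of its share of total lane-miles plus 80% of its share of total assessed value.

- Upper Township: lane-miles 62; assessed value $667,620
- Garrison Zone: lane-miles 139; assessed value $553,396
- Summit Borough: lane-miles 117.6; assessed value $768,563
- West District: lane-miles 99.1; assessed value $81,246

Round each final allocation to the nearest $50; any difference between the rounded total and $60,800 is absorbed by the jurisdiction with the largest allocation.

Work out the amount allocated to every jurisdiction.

Totals — lane-miles 417.7, assessed value 2,070,825.
Blended shares (20% lane-miles + 80% assessed value): Upper Township 0.2876; Garrison Zone 0.2803; Summit Borough 0.3532; West District 0.0788.
Pro-rata amounts: Upper Township 17,486.14; Garrison Zone 17,044.83; Summit Borough 21,475.73; West District 4,793.30.
After rounding ($50): Upper Township $17,500; Garrison Zone $17,050; Summit Borough $21,500; West District $4,800. Sum = $60,850.
Difference $60,800 − $60,850 = −$50 applied to largest allocation (Summit Borough): Summit Borough becomes $21,450.

Upper Township: $17,500; Garrison Zone: $17,050; Summit Borough: $21,450; West District: $4,800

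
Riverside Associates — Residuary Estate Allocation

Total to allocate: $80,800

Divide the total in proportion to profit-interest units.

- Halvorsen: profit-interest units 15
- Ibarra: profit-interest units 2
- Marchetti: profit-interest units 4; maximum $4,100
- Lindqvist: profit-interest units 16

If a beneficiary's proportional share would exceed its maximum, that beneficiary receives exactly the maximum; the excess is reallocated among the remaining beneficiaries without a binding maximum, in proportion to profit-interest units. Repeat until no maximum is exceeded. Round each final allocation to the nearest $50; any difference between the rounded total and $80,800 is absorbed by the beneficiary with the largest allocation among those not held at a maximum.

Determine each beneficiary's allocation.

Total profit-interest units = 37.
Unconstrained shares: Halvorsen 32,756.76; Ibarra 4,367.57; Marchetti 8,735.14; Lindqvist 34,940.54.
Capped: Marchetti ($4,100); remaining pool $76,700 reallocated over remaining profit-interest units 33.
Shares after redistribution: Halvorsen 34,863.64 → $34,850; Ibarra 4,648.48 → $4,650; Lindqvist 37,187.88 → $37,200.

Halvorsen: $34,850 | Ibarra: $4,650 | Marchetti: $4,100 | Lindqvist: $37,200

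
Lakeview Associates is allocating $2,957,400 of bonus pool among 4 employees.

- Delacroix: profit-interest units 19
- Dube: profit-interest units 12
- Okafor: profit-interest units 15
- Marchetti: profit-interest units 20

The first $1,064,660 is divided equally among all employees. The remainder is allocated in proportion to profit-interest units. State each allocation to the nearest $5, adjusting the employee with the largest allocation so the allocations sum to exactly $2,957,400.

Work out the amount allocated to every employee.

Delacroix: $811,045; Dube: $610,300; Okafor: $696,335; Marchetti: $839,720

First tranche $1,064,660 split equally: $266,165 each.
Remainder $1,892,740 by profit-interest units (total 66): Delacroix 544,879.70 → $544,880; Dube 344,134.55 → $344,135; Okafor 430,168.18 → $430,170; Marchetti 573,557.58 → $573,560.
Rounding difference −$5 on remainder applied to Marchetti.
Totals: Delacroix $266,165 + $544,880 = $811,045; Dube $266,165 + $344,135 = $610,300; Okafor $266,165 + $430,170 = $696,335; Marchetti $266,165 + $573,555 = $839,720.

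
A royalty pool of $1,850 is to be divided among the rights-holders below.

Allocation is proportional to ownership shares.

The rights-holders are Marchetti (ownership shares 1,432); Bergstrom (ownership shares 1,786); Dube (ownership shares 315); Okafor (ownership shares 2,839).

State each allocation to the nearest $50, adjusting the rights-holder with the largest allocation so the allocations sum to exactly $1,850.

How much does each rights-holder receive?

Total ownership shares = 6,372.
Raw shares: Marchetti 1,432/6,372 × $1,850 = 415.76; Bergstrom 1,786/6,372 × $1,850 = 518.53; Dube 315/6,372 × $1,850 = 91.45; Okafor 2,839/6,372 × $1,850 = 824.25.
After rounding ($50): Marchetti $400; Bergstrom $500; Dube $100; Okafor $800. Sum = $1,800.
Difference $1,850 − $1,800 = +$50 applied to largest allocation (Okafor): Okafor becomes $850.

Marchetti: $400; Bergstrom: $500; Dube: $100; Okafor: $850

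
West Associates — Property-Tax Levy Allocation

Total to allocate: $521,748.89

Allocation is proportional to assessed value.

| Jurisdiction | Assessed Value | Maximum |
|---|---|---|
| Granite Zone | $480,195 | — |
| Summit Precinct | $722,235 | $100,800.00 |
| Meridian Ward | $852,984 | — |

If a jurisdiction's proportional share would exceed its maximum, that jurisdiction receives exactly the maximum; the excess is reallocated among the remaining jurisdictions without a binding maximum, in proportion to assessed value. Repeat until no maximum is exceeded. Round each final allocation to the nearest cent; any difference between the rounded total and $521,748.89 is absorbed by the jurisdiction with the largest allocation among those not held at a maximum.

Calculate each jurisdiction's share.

Combined assessed value = 2,055,414.
Unconstrained shares: Granite Zone 121,893.3063; Summit Precinct 183,333.0461; Meridian Ward 216,522.5376.
Held at cap: Summit Precinct ($100,800.00); remaining pool $420,948.89 reallocated over remaining assessed value 1,333,179.
Shares after redistribution: Granite Zone 151,620.7143 → $151,620.71; Meridian Ward 269,328.1757 → $269,328.18.

Granite Zone: $151,620.71; Summit Precinct: $100,800.00; Meridian Ward: $269,328.18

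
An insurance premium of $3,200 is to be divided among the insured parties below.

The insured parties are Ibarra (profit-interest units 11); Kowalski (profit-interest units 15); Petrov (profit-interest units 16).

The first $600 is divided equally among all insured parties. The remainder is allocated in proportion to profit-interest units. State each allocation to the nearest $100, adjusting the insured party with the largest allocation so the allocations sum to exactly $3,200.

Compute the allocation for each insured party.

Equal tier: $600 ÷ 3 = $200 apiece.
Remainder $2,600 by profit-interest units (total 42): Ibarra 680.95 → $700; Kowalski 928.57 → $900; Petrov 990.48 → $1,000.
Totals: Ibarra $200 + $700 = $900; Kowalski $200 + $900 = $1,100; Petrov $200 + $1,000 = $1,200.

Ibarra: $900; Kowalski: $1,100; Petrov: $1,200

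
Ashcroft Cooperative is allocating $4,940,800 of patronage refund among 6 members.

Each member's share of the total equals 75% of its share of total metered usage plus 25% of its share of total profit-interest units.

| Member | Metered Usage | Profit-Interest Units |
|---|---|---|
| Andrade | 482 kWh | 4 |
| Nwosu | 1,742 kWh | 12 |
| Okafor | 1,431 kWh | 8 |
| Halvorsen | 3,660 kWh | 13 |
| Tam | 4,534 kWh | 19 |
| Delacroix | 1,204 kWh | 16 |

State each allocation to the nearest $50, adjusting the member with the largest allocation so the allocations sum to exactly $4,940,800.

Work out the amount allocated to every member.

Totals — metered usage 13,053, profit-interest units 72.
Blended shares (75% metered usage + 25% profit-interest units): Andrade 0.0416; Nwosu 0.1418; Okafor 0.1100; Halvorsen 0.2554; Tam 0.3265; Delacroix 0.1247.
Proportional shares: Andrade 205,456.61; Nwosu 700,400.89; Okafor 543,489.26; Halvorsen 1,262,055.09; Tam 1,613,107.20; Delacroix 616,290.96.
At nearest $50: Andrade $205,450; Nwosu $700,400; Okafor $543,500; Halvorsen $1,262,050; Tam $1,613,100; Delacroix $616,300. Sum = $4,940,800.
Sum already equals the total — no adjustment.

Andrade: $205,450 | Nwosu: $700,400 | Okafor: $543,500 | Halvorsen: $1,262,050 | Tam: $1,613,100 | Delacroix: $616,300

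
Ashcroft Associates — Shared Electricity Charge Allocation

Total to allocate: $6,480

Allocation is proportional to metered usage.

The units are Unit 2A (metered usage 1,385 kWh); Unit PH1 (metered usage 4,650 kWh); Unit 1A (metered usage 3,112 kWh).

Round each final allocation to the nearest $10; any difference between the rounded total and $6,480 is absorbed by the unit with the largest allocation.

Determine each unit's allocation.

Unit 2A: $980 | Unit PH1: $3,300 | Unit 1A: $2,200

Combined metered usage = 9,147.
Pro-rata amounts: Unit 2A 1,385/9,147 × $6,480 = 981.17; Unit PH1 4,650/9,147 × $6,480 = 3,294.19; Unit 1A 3,112/9,147 × $6,480 = 2,204.63.
Rounded to nearest $10: Unit 2A $980; Unit PH1 $3,290; Unit 1A $2,200. Sum = $6,470.
Difference $6,480 − $6,470 = +$10 applied to largest allocation (Unit PH1): Unit PH1 becomes $3,300.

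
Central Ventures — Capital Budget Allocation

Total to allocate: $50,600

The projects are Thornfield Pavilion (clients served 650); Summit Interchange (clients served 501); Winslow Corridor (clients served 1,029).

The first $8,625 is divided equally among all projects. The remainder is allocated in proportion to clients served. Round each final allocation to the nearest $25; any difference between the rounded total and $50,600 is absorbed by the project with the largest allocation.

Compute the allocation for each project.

Thornfield Pavilion: $15,400 · Summit Interchange: $12,525 · Winslow Corridor: $22,675

Equal tier: $8,625 ÷ 3 = $2,875 apiece.
Remainder $41,975 by clients served (total 2,180): Thornfield Pavilion 12,515.48 → $12,525; Summit Interchange 9,646.55 → $9,650; Winslow Corridor 19,812.97 → $19,825.
Rounding difference −$25 on remainder applied to Winslow Corridor.
Totals: Thornfield Pavilion $2,875 + $12,525 = $15,400; Summit Interchange $2,875 + $9,650 = $12,525; Winslow Corridor $2,875 + $19,800 = $22,675.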